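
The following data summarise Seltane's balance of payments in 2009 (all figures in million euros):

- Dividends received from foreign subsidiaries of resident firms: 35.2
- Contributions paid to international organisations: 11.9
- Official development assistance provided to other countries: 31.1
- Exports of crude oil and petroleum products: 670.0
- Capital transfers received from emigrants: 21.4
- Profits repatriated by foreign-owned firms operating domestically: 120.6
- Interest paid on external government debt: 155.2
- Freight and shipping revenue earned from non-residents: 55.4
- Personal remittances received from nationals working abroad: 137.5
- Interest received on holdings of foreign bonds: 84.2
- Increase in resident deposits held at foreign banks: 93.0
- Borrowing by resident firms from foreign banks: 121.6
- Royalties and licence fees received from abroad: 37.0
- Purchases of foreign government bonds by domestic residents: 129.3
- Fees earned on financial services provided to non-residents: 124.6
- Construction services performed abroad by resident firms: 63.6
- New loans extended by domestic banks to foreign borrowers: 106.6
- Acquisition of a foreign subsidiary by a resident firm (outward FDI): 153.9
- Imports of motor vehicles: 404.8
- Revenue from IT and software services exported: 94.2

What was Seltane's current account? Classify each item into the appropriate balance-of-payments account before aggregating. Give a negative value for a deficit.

Goods: 670.0 - 404.8 = 265.2
Services: 94.2 + 63.6 + 55.4 + 124.6 + 37.0 = 374.8
Primary income: -155.2 + 84.2 + 35.2 - 120.6 = -156.4
Secondary income: -31.1 + 137.5 - 11.9 = 94.5
Current account = 265.2 + 374.8 + (-156.4) + 94.5 = 578.1
(Excluded from the current account — capital account: capital transfers received from emigrants 21.4; financial account: increase in resident deposits held at foreign banks 93.0, borrowing by resident firms from foreign banks 121.6, purchases of foreign government bonds by domestic residents 129.3, new loans extended by domestic banks to foreign borrowers 106.6, acquisition of a foreign subsidiary by a resident firm (outward FDI) 153.9.)

578.1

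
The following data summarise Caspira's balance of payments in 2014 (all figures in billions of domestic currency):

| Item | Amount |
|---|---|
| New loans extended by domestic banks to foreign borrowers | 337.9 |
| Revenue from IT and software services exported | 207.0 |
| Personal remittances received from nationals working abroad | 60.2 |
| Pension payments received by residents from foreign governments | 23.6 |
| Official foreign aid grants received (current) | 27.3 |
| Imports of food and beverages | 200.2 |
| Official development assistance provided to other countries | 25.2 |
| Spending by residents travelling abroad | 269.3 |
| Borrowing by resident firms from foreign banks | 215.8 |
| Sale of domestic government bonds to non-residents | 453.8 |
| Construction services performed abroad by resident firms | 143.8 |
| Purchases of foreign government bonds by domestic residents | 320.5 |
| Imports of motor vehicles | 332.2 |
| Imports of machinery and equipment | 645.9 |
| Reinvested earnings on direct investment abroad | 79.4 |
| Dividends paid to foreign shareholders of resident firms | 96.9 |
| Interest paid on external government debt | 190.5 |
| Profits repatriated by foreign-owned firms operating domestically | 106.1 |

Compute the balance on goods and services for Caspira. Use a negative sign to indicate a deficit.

-1096.8

Goods: -200.2 - 645.9 - 332.2 = -1178.3
Services: -269.3 + 143.8 + 207.0 = 81.5
Trade balance = -1178.3 + 81.5 = -1096.8
(Excluded from the trade balance — financial account: new loans extended by domestic banks to foreign borrowers 337.9, borrowing by resident firms from foreign banks 215.8, sale of domestic government bonds to non-residents 453.8, purchases of foreign government bonds by domestic residents 320.5; secondary income: personal remittances received from nationals working abroad 60.2, pension payments received by residents from foreign governments 23.6, official foreign aid grants received (current) 27.3, official development assistance provided to other countries 25.2; primary income: reinvested earnings on direct investment abroad 79.4, dividends paid to foreign shareholders of resident firms 96.9, interest paid on external government debt 190.5, profits repatriated by foreign-owned firms operating domestically 106.1.)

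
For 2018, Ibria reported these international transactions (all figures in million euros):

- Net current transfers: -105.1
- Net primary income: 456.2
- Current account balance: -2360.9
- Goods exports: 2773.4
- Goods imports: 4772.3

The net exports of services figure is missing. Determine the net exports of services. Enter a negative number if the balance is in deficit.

Current account = goods balance + services balance + net primary income + net secondary income
Sum of the known components = -1647.8
Net exports of services = CA - (known components) = -2360.9 - (-1647.8) = -713.1

-713.1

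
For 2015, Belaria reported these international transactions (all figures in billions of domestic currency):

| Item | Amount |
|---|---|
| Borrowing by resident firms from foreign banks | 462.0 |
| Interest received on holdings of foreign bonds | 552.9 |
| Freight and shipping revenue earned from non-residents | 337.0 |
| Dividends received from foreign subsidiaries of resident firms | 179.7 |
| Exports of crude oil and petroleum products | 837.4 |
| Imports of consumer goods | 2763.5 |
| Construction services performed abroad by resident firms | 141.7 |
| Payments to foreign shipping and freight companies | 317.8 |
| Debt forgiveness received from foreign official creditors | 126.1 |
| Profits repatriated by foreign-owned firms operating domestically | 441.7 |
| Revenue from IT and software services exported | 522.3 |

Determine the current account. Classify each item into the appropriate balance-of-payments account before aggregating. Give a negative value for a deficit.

Goods: 837.4 - 2763.5 = -1926.1
Services: -317.8 + 337.0 + 522.3 + 141.7 = 683.2
Primary income: -441.7 + 552.9 + 179.7 = 290.9
Current account = (-1926.1) + 683.2 + 290.9 = -952.0
(Excluded from the current account — financial account: borrowing by resident firms from foreign banks 462.0; capital account: debt forgiveness received from foreign official creditors 126.1.)

-952.0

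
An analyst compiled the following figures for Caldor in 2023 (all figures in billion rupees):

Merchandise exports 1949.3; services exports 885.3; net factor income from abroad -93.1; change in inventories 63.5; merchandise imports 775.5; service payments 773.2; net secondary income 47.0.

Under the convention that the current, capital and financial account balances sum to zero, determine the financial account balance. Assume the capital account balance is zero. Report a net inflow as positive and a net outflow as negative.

-1239.8

Goods balance = 1949.3 - 775.5 = 1173.8
Services balance = 885.3 - 773.2 = 112.1
Trade balance (goods + services) = 1173.8 + 112.1 = 1285.9
Net primary income = -93.1
Net secondary income = 47.0
Current account = 1285.9 + (-93.1) + 47.0 = 1239.8
Financial account = -(1239.8) = -1239.8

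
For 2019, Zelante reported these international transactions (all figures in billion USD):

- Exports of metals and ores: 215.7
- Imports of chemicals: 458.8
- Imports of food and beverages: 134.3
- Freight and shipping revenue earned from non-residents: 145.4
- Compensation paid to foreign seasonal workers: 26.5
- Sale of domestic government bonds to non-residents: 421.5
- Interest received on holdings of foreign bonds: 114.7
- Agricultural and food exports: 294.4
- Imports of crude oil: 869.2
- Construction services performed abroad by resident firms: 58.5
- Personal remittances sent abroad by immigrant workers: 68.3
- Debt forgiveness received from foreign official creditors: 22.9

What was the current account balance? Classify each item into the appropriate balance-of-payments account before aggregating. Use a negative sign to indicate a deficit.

Goods: -134.3 + 294.4 - 458.8 + 215.7 - 869.2 = -952.2
Services: 58.5 + 145.4 = 203.9
Primary income: -26.5 + 114.7 = 88.2
Secondary income: -68.3
Current account = (-952.2) + 203.9 + 88.2 + (-68.3) = -728.4
(Excluded from the current account — financial account: sale of domestic government bonds to non-residents 421.5; capital account: debt forgiveness received from foreign official creditors 22.9.)

-728.4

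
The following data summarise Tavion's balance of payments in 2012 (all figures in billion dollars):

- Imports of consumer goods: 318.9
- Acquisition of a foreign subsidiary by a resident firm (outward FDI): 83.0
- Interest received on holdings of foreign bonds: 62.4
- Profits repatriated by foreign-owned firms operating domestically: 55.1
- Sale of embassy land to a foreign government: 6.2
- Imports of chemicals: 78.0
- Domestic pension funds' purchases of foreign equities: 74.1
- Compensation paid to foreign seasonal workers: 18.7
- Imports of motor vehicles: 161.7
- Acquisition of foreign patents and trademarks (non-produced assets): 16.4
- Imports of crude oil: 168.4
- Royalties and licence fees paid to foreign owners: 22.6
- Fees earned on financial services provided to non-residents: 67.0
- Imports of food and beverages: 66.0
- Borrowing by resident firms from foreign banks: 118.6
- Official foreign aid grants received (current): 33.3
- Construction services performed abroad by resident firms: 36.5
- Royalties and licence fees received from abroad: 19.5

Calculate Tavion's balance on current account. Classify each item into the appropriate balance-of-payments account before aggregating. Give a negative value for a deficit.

Goods: -318.9 - 66.0 - 78.0 - 161.7 - 168.4 = -793.0
Services: 67.0 + 19.5 + 36.5 - 22.6 = 100.4
Primary income: -55.1 - 18.7 + 62.4 = -11.4
Secondary income: 33.3
Current account = (-793.0) + 100.4 + (-11.4) + 33.3 = -670.7
(Excluded from the current account — financial account: acquisition of a foreign subsidiary by a resident firm (outward FDI) 83.0, domestic pension funds' purchases of foreign equities 74.1, borrowing by resident firms from foreign banks 118.6; capital account: sale of embassy land to a foreign government 6.2, acquisition of foreign patents and trademarks (non-produced assets) 16.4.)

-670.7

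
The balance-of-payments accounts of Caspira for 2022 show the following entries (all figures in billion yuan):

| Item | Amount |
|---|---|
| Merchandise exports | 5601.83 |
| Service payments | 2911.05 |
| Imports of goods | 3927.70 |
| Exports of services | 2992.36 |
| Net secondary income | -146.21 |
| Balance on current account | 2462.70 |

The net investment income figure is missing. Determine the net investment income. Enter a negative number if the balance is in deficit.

Current account = goods balance + services balance + net primary income + net secondary income
Sum of the known components = 1609.23
Net investment income = CA - (known components) = 2462.70 - 1609.23 = 853.47

853.47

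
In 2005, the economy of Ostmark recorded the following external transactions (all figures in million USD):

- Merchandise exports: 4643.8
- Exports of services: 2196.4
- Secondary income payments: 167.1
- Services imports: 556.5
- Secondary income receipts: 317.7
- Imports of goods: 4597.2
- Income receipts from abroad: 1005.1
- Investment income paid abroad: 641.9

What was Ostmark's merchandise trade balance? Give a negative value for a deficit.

46.6

Goods balance = 4643.8 - 4597.2 = 46.6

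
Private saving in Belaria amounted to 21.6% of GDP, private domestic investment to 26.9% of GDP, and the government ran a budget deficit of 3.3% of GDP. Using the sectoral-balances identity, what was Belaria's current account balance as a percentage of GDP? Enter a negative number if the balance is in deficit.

By the sectoral-balances identity, CA = (S_private - I) + (T - G).
Private balance = 21.6 - 26.9 = -5.3
Government balance (T - G) = -3.3
CA = -5.3 + (-3.3) = -8.6

-8.6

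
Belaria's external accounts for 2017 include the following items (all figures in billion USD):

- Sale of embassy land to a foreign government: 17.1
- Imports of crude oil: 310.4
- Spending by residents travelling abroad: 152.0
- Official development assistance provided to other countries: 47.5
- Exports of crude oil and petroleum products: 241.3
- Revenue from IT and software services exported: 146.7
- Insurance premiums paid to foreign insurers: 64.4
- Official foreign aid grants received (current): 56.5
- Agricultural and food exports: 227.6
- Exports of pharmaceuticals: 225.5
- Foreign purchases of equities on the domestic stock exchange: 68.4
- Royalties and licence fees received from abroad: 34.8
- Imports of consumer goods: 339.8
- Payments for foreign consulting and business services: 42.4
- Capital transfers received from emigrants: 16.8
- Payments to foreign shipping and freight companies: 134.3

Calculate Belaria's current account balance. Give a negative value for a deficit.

Goods: 241.3 + 227.6 + 225.5 - 310.4 - 339.8 = 44.2
Services: -152.0 + 34.8 - 64.4 + 146.7 - 134.3 - 42.4 = -211.6
Secondary income: -47.5 + 56.5 = 9.0
Current account = 44.2 + (-211.6) + 9.0 = -158.4
(Excluded from the current account — capital account: sale of embassy land to a foreign government 17.1, capital transfers received from emigrants 16.8; financial account: foreign purchases of equities on the domestic stock exchange 68.4.)

-158.4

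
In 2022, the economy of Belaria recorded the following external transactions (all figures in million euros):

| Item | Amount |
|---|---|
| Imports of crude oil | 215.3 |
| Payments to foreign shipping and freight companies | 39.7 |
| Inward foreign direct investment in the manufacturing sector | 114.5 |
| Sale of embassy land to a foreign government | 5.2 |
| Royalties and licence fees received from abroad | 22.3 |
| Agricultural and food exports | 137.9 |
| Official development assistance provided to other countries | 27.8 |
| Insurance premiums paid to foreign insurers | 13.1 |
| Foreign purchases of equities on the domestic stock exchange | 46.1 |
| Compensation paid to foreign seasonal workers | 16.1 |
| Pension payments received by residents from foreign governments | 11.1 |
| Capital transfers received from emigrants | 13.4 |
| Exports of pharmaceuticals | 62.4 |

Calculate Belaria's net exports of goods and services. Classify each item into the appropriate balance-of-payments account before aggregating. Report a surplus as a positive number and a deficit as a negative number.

-45.5

Goods: 137.9 + 62.4 - 215.3 = -15.0
Services: -13.1 - 39.7 + 22.3 = -30.5
Trade balance = -15.0 + (-30.5) = -45.5
(Excluded from the trade balance — financial account: inward foreign direct investment in the manufacturing sector 114.5, foreign purchases of equities on the domestic stock exchange 46.1; capital account: sale of embassy land to a foreign government 5.2, capital transfers received from emigrants 13.4; secondary income: official development assistance provided to other countries 27.8, pension payments received by residents from foreign governments 11.1; primary income: compensation paid to foreign seasonal workers 16.1.)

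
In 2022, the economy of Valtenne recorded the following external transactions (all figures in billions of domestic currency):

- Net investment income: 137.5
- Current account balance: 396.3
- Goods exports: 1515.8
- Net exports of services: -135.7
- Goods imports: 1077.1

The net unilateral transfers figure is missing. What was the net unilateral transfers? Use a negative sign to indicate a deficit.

-44.2

Current account = goods balance + services balance + net primary income + net secondary income
Sum of the known components = 440.5
Net unilateral transfers = CA - (known components) = 396.3 - 440.5 = -44.2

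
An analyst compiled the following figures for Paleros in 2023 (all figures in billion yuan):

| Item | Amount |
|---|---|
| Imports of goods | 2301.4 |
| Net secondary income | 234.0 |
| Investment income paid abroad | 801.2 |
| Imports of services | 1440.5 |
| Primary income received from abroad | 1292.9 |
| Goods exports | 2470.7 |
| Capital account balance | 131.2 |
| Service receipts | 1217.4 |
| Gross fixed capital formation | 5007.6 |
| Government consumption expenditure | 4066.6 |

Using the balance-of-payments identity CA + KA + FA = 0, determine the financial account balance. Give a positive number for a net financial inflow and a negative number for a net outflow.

-803.1

Goods balance = 2470.7 - 2301.4 = 169.3
Services balance = 1217.4 - 1440.5 = -223.1
Trade balance (goods + services) = 169.3 + (-223.1) = -53.8
Net primary income = 1292.9 - 801.2 = 491.7
Net secondary income = 234.0
Current account = -53.8 + 491.7 + 234.0 = 671.9
Financial account = -(671.9 + 131.2) = -803.1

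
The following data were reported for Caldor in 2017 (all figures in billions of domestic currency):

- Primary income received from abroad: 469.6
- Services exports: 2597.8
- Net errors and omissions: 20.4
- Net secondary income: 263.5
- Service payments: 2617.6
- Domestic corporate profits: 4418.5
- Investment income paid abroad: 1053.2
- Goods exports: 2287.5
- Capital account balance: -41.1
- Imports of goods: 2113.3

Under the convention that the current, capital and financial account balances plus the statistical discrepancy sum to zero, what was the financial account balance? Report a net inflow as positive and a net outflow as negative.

186.4

Goods balance = 2287.5 - 2113.3 = 174.2
Services balance = 2597.8 - 2617.6 = -19.8
Trade balance (goods + services) = 174.2 + (-19.8) = 154.4
Net primary income = 469.6 - 1053.2 = -583.6
Net secondary income = 263.5
Current account = 154.4 + (-583.6) + 263.5 = -165.7
Financial account = -(-165.7 + (-41.1) + 20.4) = 186.4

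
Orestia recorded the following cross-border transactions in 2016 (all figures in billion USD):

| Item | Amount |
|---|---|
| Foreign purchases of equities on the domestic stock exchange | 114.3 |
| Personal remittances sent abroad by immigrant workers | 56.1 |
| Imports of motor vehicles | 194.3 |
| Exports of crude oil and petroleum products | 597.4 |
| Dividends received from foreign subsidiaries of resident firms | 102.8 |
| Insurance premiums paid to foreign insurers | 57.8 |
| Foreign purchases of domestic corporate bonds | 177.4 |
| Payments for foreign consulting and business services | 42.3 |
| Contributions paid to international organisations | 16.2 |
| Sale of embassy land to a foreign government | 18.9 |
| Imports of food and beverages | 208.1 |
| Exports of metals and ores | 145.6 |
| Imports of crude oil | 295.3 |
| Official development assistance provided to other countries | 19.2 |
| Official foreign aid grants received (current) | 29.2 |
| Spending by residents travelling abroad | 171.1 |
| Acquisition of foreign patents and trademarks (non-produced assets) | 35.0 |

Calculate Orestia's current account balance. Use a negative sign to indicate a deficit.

Goods: -194.3 - 295.3 - 208.1 + 597.4 + 145.6 = 45.3
Services: -57.8 - 171.1 - 42.3 = -271.2
Primary income: 102.8
Secondary income: -56.1 - 16.2 + 29.2 - 19.2 = -62.3
Current account = 45.3 + (-271.2) + 102.8 + (-62.3) = -185.4
(Excluded from the current account — financial account: foreign purchases of equities on the domestic stock exchange 114.3, foreign purchases of domestic corporate bonds 177.4; capital account: sale of embassy land to a foreign government 18.9, acquisition of foreign patents and trademarks (non-produced assets) 35.0.)

-185.4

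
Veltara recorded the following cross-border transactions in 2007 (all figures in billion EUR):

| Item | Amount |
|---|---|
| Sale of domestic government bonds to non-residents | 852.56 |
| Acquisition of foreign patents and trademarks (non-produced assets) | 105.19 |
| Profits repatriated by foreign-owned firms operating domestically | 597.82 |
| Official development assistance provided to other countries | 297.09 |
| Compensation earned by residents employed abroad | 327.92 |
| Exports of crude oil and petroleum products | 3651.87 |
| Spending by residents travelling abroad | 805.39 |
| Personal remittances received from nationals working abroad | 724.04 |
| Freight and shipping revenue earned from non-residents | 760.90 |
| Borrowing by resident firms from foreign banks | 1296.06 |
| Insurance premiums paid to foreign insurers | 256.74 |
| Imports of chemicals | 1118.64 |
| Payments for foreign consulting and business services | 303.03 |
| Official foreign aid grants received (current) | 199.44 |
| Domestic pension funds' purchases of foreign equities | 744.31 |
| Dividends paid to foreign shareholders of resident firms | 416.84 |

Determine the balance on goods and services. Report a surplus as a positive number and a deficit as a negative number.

1928.97

Goods: -1118.64 + 3651.87 = 2533.23
Services: -303.03 + 760.90 - 805.39 - 256.74 = -604.26
Trade balance = 2533.23 + (-604.26) = 1928.97
(Excluded from the trade balance — financial account: sale of domestic government bonds to non-residents 852.56, borrowing by resident firms from foreign banks 1296.06, domestic pension funds' purchases of foreign equities 744.31; capital account: acquisition of foreign patents and trademarks (non-produced assets) 105.19; primary income: profits repatriated by foreign-owned firms operating domestically 597.82, compensation earned by residents employed abroad 327.92, dividends paid to foreign shareholders of resident firms 416.84; secondary income: official development assistance provided to other countries 297.09, personal remittances received from nationals working abroad 724.04, official foreign aid grants received (current) 199.44.)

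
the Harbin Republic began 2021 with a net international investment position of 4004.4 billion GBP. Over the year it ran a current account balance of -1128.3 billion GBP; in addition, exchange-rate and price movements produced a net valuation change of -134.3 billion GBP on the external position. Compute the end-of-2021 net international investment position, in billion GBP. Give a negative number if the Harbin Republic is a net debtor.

Change in NIIP = current account + net valuation change = -1128.3 + (-134.3) = -1262.6
End-of-year NIIP = 4004.4 + (-1262.6) = 2741.8

2741.8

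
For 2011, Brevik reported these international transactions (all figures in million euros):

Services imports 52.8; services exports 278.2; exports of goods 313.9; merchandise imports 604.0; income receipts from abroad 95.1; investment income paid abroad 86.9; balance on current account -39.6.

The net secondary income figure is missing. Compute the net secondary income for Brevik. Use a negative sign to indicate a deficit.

16.9

Current account = goods balance + services balance + net primary income + net secondary income
Sum of the known components = -56.5
Net secondary income = CA - (known components) = -39.6 - (-56.5) = 16.9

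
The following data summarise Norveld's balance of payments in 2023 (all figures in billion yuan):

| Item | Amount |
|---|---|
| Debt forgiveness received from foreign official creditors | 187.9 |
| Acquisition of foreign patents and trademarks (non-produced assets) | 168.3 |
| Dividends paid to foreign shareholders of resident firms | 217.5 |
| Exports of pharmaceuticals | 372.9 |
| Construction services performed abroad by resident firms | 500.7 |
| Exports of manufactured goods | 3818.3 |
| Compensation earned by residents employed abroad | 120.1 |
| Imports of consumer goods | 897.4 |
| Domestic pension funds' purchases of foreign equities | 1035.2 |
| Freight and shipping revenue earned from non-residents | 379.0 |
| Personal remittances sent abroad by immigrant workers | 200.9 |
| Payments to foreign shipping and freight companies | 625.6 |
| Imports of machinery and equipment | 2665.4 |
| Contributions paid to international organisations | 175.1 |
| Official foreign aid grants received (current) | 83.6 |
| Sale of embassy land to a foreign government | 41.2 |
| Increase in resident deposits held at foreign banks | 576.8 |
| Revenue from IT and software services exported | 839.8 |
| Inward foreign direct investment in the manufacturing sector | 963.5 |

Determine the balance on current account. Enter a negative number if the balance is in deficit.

Goods: -897.4 + 372.9 + 3818.3 - 2665.4 = 628.4
Services: 839.8 + 500.7 + 379.0 - 625.6 = 1093.9
Primary income: 120.1 - 217.5 = -97.4
Secondary income: -175.1 + 83.6 - 200.9 = -292.4
Current account = 628.4 + 1093.9 + (-97.4) + (-292.4) = 1332.5
(Excluded from the current account — capital account: debt forgiveness received from foreign official creditors 187.9, acquisition of foreign patents and trademarks (non-produced assets) 168.3, sale of embassy land to a foreign government 41.2; financial account: domestic pension funds' purchases of foreign equities 1035.2, increase in resident deposits held at foreign banks 576.8, inward foreign direct investment in the manufacturing sector 963.5.)

1332.5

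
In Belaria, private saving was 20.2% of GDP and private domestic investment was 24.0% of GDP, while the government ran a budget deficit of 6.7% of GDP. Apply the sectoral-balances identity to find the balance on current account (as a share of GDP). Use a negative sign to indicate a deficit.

By the sectoral-balances identity, CA = (S_private - I) + (T - G).
Private balance = 20.2 - 24.0 = -3.8
Government balance (T - G) = -6.7
CA = -3.8 + (-6.7) = -10.5

-10.5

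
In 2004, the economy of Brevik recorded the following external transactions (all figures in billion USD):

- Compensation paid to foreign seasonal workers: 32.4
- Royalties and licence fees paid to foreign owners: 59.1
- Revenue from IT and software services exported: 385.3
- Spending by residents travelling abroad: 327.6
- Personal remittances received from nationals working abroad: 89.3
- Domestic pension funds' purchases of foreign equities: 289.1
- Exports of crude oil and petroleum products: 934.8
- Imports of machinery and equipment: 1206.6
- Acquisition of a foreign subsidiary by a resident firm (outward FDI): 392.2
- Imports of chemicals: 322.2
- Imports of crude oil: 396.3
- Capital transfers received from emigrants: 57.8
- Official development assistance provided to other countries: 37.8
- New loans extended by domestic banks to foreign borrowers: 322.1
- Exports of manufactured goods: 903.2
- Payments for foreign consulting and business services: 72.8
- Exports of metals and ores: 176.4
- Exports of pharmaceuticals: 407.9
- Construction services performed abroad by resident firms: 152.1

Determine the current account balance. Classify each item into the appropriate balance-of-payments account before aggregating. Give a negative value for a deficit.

594.2

Goods: -396.3 + 407.9 - 1206.6 + 176.4 - 322.2 + 934.8 + 903.2 = 497.2
Services: -72.8 + 385.3 - 59.1 + 152.1 - 327.6 = 77.9
Primary income: -32.4
Secondary income: 89.3 - 37.8 = 51.5
Current account = 497.2 + 77.9 + (-32.4) + 51.5 = 594.2
(Excluded from the current account — financial account: domestic pension funds' purchases of foreign equities 289.1, acquisition of a foreign subsidiary by a resident firm (outward FDI) 392.2, new loans extended by domestic banks to foreign borrowers 322.1; capital account: capital transfers received from emigrants 57.8.)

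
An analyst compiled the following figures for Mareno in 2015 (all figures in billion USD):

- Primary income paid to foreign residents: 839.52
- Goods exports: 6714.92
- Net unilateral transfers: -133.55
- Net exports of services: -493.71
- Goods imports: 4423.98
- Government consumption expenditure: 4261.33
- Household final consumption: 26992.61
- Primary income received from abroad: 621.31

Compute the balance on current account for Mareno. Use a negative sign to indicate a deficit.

Goods balance = 6714.92 - 4423.98 = 2290.94
Services balance = -493.71
Trade balance (goods + services) = 2290.94 + (-493.71) = 1797.23
Net primary income = 621.31 - 839.52 = -218.21
Net secondary income = -133.55
Current account = 1797.23 + (-218.21) + (-133.55) = 1445.47

1445.47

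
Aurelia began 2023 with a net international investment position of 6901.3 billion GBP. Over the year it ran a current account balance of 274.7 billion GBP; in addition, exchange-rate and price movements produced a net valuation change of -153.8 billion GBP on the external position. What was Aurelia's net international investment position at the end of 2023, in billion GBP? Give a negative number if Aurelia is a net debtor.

7022.2

Change in NIIP = current account + net valuation change = 274.7 + (-153.8) = 120.9
End-of-year NIIP = 6901.3 + 120.9 = 7022.2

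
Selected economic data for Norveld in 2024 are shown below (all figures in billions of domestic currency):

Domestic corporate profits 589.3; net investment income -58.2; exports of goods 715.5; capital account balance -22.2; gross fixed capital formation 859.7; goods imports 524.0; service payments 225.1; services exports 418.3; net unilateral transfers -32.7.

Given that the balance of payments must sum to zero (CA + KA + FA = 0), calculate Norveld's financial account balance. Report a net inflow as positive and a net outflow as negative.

Goods balance = 715.5 - 524.0 = 191.5
Services balance = 418.3 - 225.1 = 193.2
Trade balance (goods + services) = 191.5 + 193.2 = 384.7
Net primary income = -58.2
Net secondary income = -32.7
Current account = 384.7 + (-58.2) + (-32.7) = 293.8
Financial account = -(293.8 + (-22.2)) = -271.6

-271.6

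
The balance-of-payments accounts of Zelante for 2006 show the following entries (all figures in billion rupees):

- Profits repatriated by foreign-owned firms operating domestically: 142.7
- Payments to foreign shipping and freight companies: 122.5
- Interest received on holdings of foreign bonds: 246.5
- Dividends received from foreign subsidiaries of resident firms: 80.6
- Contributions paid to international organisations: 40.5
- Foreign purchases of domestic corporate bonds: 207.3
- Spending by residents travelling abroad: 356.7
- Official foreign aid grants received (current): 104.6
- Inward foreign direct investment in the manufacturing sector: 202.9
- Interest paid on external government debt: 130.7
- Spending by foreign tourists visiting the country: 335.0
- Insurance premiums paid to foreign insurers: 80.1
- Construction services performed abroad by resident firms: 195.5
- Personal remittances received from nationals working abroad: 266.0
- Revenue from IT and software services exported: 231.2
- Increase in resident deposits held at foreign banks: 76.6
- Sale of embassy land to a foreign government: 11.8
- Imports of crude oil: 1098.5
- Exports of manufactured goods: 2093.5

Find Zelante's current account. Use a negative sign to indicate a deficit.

Goods: 2093.5 - 1098.5 = 995.0
Services: 195.5 + 231.2 - 356.7 - 80.1 + 335.0 - 122.5 = 202.4
Primary income: -130.7 + 246.5 - 142.7 + 80.6 = 53.7
Secondary income: 104.6 + 266.0 - 40.5 = 330.1
Current account = 995.0 + 202.4 + 53.7 + 330.1 = 1581.2
(Excluded from the current account — financial account: foreign purchases of domestic corporate bonds 207.3, inward foreign direct investment in the manufacturing sector 202.9, increase in resident deposits held at foreign banks 76.6; capital account: sale of embassy land to a foreign government 11.8.)

1581.2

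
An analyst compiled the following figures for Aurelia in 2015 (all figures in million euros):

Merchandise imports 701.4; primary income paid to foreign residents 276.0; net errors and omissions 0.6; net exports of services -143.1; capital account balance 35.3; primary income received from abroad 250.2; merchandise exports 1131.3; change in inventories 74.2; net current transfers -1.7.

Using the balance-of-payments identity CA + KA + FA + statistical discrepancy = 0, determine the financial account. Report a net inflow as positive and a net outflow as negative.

-295.2

Goods balance = 1131.3 - 701.4 = 429.9
Services balance = -143.1
Trade balance (goods + services) = 429.9 + (-143.1) = 286.8
Net primary income = 250.2 - 276.0 = -25.8
Net secondary income = -1.7
Current account = 286.8 + (-25.8) + (-1.7) = 259.3
Financial account = -(259.3 + 35.3 + 0.6) = -295.2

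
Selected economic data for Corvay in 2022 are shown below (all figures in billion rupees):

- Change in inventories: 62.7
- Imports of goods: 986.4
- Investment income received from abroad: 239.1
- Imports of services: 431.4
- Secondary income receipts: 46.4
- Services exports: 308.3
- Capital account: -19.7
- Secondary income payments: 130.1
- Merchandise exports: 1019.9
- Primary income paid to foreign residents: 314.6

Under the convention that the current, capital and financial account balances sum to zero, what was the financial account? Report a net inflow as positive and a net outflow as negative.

Goods balance = 1019.9 - 986.4 = 33.5
Services balance = 308.3 - 431.4 = -123.1
Trade balance (goods + services) = 33.5 + (-123.1) = -89.6
Net primary income = 239.1 - 314.6 = -75.5
Net secondary income = 46.4 - 130.1 = -83.7
Current account = -89.6 + (-75.5) + (-83.7) = -248.8
Financial account = -(-248.8 + (-19.7)) = 268.5

268.5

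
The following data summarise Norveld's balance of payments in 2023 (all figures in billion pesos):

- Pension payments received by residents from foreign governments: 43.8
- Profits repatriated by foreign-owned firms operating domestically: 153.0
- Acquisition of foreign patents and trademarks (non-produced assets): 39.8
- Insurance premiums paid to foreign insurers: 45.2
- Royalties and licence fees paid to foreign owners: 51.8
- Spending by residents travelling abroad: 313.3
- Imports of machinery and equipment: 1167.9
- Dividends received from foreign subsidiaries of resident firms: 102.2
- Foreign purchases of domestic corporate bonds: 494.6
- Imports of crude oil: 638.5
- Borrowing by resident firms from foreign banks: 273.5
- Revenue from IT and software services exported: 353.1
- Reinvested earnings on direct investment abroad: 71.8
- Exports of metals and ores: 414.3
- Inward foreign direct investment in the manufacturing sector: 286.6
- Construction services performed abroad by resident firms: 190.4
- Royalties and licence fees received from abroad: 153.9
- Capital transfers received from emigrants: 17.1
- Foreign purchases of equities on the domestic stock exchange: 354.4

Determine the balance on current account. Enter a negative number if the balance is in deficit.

-1040.2

Goods: 414.3 - 638.5 - 1167.9 = -1392.1
Services: 353.1 + 190.4 - 51.8 + 153.9 - 45.2 - 313.3 = 287.1
Primary income: 102.2 - 153.0 + 71.8 = 21.0
Secondary income: 43.8
Current account = (-1392.1) + 287.1 + 21.0 + 43.8 = -1040.2
(Excluded from the current account — capital account: acquisition of foreign patents and trademarks (non-produced assets) 39.8, capital transfers received from emigrants 17.1; financial account: foreign purchases of domestic corporate bonds 494.6, borrowing by resident firms from foreign banks 273.5, inward foreign direct investment in the manufacturing sector 286.6, foreign purchases of equities on the domestic stock exchange 354.4.)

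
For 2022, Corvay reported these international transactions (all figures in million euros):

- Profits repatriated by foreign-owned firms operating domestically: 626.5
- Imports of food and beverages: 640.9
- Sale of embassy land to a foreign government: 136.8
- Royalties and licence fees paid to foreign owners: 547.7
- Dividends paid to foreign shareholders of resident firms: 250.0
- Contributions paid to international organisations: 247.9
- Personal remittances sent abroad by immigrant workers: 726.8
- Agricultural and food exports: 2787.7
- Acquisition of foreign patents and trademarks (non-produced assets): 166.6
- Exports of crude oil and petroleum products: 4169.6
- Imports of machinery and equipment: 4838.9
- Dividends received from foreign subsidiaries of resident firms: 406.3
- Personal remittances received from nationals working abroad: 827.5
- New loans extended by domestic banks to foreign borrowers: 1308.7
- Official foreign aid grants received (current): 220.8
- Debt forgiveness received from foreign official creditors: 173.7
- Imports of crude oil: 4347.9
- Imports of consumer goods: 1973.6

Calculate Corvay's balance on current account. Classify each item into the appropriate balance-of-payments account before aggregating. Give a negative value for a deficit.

-5788.3

Goods: -1973.6 + 4169.6 - 640.9 - 4347.9 + 2787.7 - 4838.9 = -4844.0
Services: -547.7
Primary income: 406.3 - 626.5 - 250.0 = -470.2
Secondary income: -726.8 - 247.9 + 220.8 + 827.5 = 73.6
Current account = (-4844.0) + (-547.7) + (-470.2) + 73.6 = -5788.3
(Excluded from the current account — capital account: sale of embassy land to a foreign government 136.8, acquisition of foreign patents and trademarks (non-produced assets) 166.6, debt forgiveness received from foreign official creditors 173.7; financial account: new loans extended by domestic banks to foreign borrowers 1308.7.)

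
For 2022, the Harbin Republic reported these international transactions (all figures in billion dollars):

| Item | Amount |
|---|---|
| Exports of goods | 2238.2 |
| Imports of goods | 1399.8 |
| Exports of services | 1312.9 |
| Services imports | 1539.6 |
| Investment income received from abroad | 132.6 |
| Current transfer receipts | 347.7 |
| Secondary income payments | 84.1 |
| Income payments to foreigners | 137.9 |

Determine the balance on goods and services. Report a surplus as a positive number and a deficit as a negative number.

Goods balance = 2238.2 - 1399.8 = 838.4
Services balance = 1312.9 - 1539.6 = -226.7
Trade balance (goods + services) = 838.4 + (-226.7) = 611.7

611.7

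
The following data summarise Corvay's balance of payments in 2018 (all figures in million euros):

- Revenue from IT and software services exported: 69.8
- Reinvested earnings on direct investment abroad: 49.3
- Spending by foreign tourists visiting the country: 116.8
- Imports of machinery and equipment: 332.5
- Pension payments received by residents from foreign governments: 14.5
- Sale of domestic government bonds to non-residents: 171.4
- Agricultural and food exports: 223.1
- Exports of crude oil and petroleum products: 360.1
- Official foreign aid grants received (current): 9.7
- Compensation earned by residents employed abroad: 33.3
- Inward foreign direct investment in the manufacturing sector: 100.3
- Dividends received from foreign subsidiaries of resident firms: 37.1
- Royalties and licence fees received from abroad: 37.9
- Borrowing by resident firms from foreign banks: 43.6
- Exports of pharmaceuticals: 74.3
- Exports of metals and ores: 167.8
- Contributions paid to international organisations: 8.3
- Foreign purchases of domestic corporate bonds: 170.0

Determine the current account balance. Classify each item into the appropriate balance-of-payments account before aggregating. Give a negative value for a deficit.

852.9

Goods: 74.3 + 223.1 - 332.5 + 360.1 + 167.8 = 492.8
Services: 116.8 + 69.8 + 37.9 = 224.5
Primary income: 37.1 + 33.3 + 49.3 = 119.7
Secondary income: 9.7 + 14.5 - 8.3 = 15.9
Current account = 492.8 + 224.5 + 119.7 + 15.9 = 852.9
(Excluded from the current account — financial account: sale of domestic government bonds to non-residents 171.4, inward foreign direct investment in the manufacturing sector 100.3, borrowing by resident firms from foreign banks 43.6, foreign purchases of domestic corporate bonds 170.0.)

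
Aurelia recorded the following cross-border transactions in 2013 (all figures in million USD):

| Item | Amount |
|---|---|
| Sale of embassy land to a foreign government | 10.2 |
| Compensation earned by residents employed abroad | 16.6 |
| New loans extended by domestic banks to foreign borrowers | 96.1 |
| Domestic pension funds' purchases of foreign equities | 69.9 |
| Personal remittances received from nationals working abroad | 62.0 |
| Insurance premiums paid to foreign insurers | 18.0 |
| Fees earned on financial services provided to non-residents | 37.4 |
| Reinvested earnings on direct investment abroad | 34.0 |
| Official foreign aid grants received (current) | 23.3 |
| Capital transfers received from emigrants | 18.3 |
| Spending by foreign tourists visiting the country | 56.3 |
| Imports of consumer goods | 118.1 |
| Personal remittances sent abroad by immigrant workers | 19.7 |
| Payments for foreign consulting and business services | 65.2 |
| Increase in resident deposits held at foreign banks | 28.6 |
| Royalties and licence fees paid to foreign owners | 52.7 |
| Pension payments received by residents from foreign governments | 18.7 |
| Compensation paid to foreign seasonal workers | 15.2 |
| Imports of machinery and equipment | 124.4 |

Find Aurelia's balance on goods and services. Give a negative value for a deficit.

Goods: -118.1 - 124.4 = -242.5
Services: 56.3 - 18.0 - 65.2 - 52.7 + 37.4 = -42.2
Trade balance = -242.5 + (-42.2) = -284.7
(Excluded from the trade balance — capital account: sale of embassy land to a foreign government 10.2, capital transfers received from emigrants 18.3; primary income: compensation earned by residents employed abroad 16.6, reinvested earnings on direct investment abroad 34.0, compensation paid to foreign seasonal workers 15.2; financial account: new loans extended by domestic banks to foreign borrowers 96.1, domestic pension funds' purchases of foreign equities 69.9, increase in resident deposits held at foreign banks 28.6; secondary income: personal remittances received from nationals working abroad 62.0, official foreign aid grants received (current) 23.3, personal remittances sent abroad by immigrant workers 19.7, pension payments received by residents from foreign governments 18.7.)

-284.7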